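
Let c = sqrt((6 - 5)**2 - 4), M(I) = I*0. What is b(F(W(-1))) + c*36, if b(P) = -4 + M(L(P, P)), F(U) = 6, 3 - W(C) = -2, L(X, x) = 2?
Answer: -4 + 36*I*sqrt(3) ≈ -4.0 + 62.354*I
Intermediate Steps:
W(C) = 5 (W(C) = 3 - 1*(-2) = 3 + 2 = 5)
M(I) = 0
c = I*sqrt(3) (c = sqrt(1**2 - 4) = sqrt(1 - 4) = sqrt(-3) = I*sqrt(3) ≈ 1.732*I)
b(P) = -4 (b(P) = -4 + 0 = -4)
b(F(W(-1))) + c*36 = -4 + (I*sqrt(3))*36 = -4 + 36*I*sqrt(3)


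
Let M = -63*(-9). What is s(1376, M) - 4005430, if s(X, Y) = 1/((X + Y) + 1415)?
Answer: -13450233939/3358 ≈ -4.0054e+6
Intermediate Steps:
M = 567
s(X, Y) = 1/(1415 + X + Y)
s(1376, M) - 4005430 = 1/(1415 + 1376 + 567) - 4005430 = 1/3358 - 4005430 = -13450233939/3358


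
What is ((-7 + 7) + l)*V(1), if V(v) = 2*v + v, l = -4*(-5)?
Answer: 60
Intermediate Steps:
l = 20
V(v) = 3*v
((-7 + 7) + l)*V(1) = ((-7 + 7) + 20)*(3*1) = (0 + 20)*3 = 20*3 = 60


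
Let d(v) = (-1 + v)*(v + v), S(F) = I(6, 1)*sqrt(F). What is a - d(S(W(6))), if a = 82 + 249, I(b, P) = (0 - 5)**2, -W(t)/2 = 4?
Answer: 10331 + 100*I*sqrt(2) ≈ 10331.0 + 141.42*I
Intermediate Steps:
W(t) = -8 (W(t) = -2*4 = -8)
I(b, P) = 25 (I(b, P) = (-5)**2 = 25)
a = 331
S(F) = 25*sqrt(F)
d(v) = 2*v*(-1 + v) (d(v) = (-1 + v)*(2*v) = 2*v*(-1 + v))
a - d(S(W(6))) = 331 - 2*25*sqrt(-8)*(-1 + 25*sqrt(-8)) = 331 - 2*25*(2*I*sqrt(2))*(-1 + 25*(2*I*sqrt(2))) = 331 - 2*50*I*sqrt(2)*(-1 + 50*I*sqrt(2)) = 331 - 100*I*sqrt(2)*(-1 + 50*I*sqrt(2))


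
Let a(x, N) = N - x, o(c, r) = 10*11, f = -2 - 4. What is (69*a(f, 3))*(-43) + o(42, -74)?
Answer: -26593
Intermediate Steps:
f = -6
o(c, r) = 110
(69*a(f, 3))*(-43) + o(42, -74) = (69*(3 - 1*(-6)))*(-43) + 110 = (69*(3 + 6))*(-43) + 110 = (69*9)*(-43) + 110 = 621*(-43) + 110 = -26703 + 110 = -26593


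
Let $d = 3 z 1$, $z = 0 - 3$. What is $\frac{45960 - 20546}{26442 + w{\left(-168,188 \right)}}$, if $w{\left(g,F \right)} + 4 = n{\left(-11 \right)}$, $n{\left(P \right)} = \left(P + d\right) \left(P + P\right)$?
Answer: $\frac{12707}{13439} \approx 0.94553$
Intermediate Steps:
$z = -3$
$d = -9$ ($d = 3 \left(-3\right) 1 = \left(-9\right) 1 = -9$)
$n{\left(P \right)} = 2 P \left(-9 + P\right)$ ($n{\left(P \right)} = \left(P - 9\right) \left(P + P\right) = \left(-9 + P\right) 2 P = 2 P \left(-9 + P\right)$)
$w{\left(g,F \right)} = 436$ ($w{\left(g,F \right)} = -4 + 2 \left(-11\right) \left(-9 - 11\right) = -4 + 2 \left(-11\right) \left(-20\right) = -4 + 440 = 436$)
$\frac{45960 - 20546}{26442 + w{\left(-168,188 \right)}} = \frac{45960 - 20546}{26442 + 436} = \frac{25414}{26878} = 25414 \cdot \frac{1}{26878} = \frac{12707}{13439}$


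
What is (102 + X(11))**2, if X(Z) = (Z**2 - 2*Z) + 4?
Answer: 42025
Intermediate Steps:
X(Z) = 4 + Z**2 - 2*Z
(102 + X(11))**2 = (102 + (4 + 11**2 - 2*11))**2 = (102 + (4 + 121 - 22))**2 = (102 + 103)**2 = 205**2 = 42025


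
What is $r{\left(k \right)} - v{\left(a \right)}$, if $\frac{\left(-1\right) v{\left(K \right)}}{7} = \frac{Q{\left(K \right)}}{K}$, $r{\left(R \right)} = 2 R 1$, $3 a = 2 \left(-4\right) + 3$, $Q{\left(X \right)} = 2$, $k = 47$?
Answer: $\frac{428}{5} \approx 85.6$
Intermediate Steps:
$a = - \frac{5}{3}$ ($a = \frac{2 \left(-4\right) + 3}{3} = \frac{-8 + 3}{3} = \frac{1}{3} \left(-5\right) = - \frac{5}{3} \approx -1.6667$)
$r{\left(R \right)} = 2 R$
$v{\left(K \right)} = - \frac{14}{K}$ ($v{\left(K \right)} = - 7 \frac{2}{K} = - \frac{14}{K}$)
$r{\left(k \right)} - v{\left(a \right)} = 2 \cdot 47 - - \frac{14}{- \frac{5}{3}} = 94 - \left(-14\right) \left(- \frac{3}{5}\right) = 94 - \frac{42}{5} = \frac{428}{5}$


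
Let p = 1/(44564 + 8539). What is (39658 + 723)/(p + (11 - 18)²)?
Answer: 2144352243/2602048 ≈ 824.10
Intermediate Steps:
p = 1/53103 ≈ 1.8831e-5
(39658 + 723)/(p + (11 - 18)²) = (39658 + 723)/(1/53103 + (11 - 18)²) = 40381/(1/53103 + (-7)²) = 40381/(1/53103 + 49) = 40381/(2602048/53103) = 40381*(53103/2602048) = 2144352243/2602048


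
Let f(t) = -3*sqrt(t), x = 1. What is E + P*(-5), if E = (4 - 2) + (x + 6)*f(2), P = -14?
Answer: 72 - 21*sqrt(2) ≈ 42.302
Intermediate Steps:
E = 2 - 21*sqrt(2) (E = (4 - 2) + (1 + 6)*(-3*sqrt(2)) = 2 + 7*(-3*sqrt(2)) = 2 - 21*sqrt(2) ≈ -27.698)
E + P*(-5) = (2 - 21*sqrt(2)) - 14*(-5) = (2 - 21*sqrt(2)) + 70 = 72 - 21*sqrt(2)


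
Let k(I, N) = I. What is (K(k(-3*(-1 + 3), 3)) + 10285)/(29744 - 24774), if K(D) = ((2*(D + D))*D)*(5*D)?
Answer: 1193/994 ≈ 1.2002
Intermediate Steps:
K(D) = 20*D**3 (K(D) = ((2*(2*D))*D)*(5*D) = ((4*D)*D)*(5*D) = (4*D**2)*(5*D) = 20*D**3)
(K(k(-3*(-1 + 3), 3)) + 10285)/(29744 - 24774) = (20*(-3*(-1 + 3))**3 + 10285)/(29744 - 24774) = (20*(-3*2)**3 + 10285)/4970 = (20*(-6)**3 + 10285)*(1/4970) = (20*(-216) + 10285)*(1/4970) = (-4320 + 10285)*(1/4970) = 5965*(1/4970) = 1193/994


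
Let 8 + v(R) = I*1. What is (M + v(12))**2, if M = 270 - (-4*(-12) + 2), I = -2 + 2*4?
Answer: 47524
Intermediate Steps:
I = 6 (I = -2 + 8 = 6)
v(R) = -2 (v(R) = -8 + 6*1 = -8 + 6 = -2)
M = 220 (M = 270 - (48 + 2) = 270 - 1*50 = 270 - 50 = 220)
(M + v(12))**2 = (220 - 2)**2 = 218**2 = 47524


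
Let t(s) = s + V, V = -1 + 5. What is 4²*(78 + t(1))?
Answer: 1328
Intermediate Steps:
V = 4
t(s) = 4 + s (t(s) = s + 4 = 4 + s)
4²*(78 + t(1)) = 4²*(78 + (4 + 1)) = 16*(78 + 5) = 16*83 = 1328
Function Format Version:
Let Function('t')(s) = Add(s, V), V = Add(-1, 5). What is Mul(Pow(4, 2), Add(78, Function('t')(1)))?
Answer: 1328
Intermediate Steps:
V = 4
Function('t')(s) = Add(4, s) (Function('t')(s) = Add(s, 4) = Add(4, s))
Mul(Pow(4, 2), Add(78, Function('t')(1))) = Mul(Pow(4, 2), Add(78, Add(4, 1))) = Mul(16, Add(78, 5)) = Mul(16, 83) = 1328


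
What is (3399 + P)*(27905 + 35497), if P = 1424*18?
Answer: 1840623462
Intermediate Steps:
P = 25632
(3399 + P)*(27905 + 35497) = (3399 + 25632)*(27905 + 35497) = 29031*63402 = 1840623462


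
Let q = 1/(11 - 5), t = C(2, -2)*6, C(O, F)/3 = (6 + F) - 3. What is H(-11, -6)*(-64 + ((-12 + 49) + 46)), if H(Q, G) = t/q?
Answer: 2052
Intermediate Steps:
C(O, F) = 9 + 3*F (C(O, F) = 3*((6 + F) - 3) = 3*(3 + F) = 9 + 3*F)
t = 18 (t = (9 + 3*(-2))*6 = (9 - 6)*6 = 3*6 = 18)
q = ⅙ (q = 1/6 = ⅙ ≈ 0.16667)
H(Q, G) = 108 (H(Q, G) = 18/(⅙) = 18*6 = 108)
H(-11, -6)*(-64 + ((-12 + 49) + 46)) = 108*(-64 + ((-12 + 49) + 46)) = 108*(-64 + (37 + 46)) = 108*(-64 + 83) = 108*19 = 2052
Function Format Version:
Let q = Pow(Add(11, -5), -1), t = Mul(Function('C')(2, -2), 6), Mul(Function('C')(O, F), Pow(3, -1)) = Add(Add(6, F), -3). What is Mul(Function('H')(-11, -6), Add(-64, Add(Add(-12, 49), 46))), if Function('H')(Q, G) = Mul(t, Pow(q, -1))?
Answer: 2052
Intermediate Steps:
Function('C')(O, F) = Add(9, Mul(3, F)) (Function('C')(O, F) = Mul(3, Add(Add(6, F), -3)) = Mul(3, Add(3, F)) = Add(9, Mul(3, F)))
t = 18 (t = Mul(Add(9, Mul(3, -2)), 6) = Mul(Add(9, -6), 6) = Mul(3, 6) = 18)
q = Rational(1, 6) (q = Pow(6, -1) = Rational(1, 6) ≈ 0.16667)
Function('H')(Q, G) = 108 (Function('H')(Q, G) = Mul(18, Pow(Rational(1, 6), -1)) = Mul(18, 6) = 108)
Mul(Function('H')(-11, -6), Add(-64, Add(Add(-12, 49), 46))) = Mul(108, Add(-64, Add(Add(-12, 49), 46))) = Mul(108, Add(-64, Add(37, 46))) = Mul(108, Add(-64, 83)) = Mul(108, 19) = 2052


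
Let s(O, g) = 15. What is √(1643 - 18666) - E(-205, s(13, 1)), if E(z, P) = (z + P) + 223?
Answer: -33 + I*√17023 ≈ -33.0 + 130.47*I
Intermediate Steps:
E(z, P) = 223 + P + z (E(z, P) = (P + z) + 223 = 223 + P + z)
√(1643 - 18666) - E(-205, s(13, 1)) = √(1643 - 18666) - (223 + 15 - 205) = √(-17023) - 1*33 = I*√17023 - 33 = -33 + I*√17023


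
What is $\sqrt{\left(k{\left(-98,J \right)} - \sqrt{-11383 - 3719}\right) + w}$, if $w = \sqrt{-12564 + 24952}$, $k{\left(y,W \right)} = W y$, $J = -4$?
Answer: $\sqrt{392 + 2 \sqrt{3097} - 3 i \sqrt{1678}} \approx 22.599 - 2.719 i$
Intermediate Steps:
$w = 2 \sqrt{3097}$ ($w = \sqrt{12388} = 2 \sqrt{3097} \approx 111.3$)
$\sqrt{\left(k{\left(-98,J \right)} - \sqrt{-11383 - 3719}\right) + w} = \sqrt{\left(\left(-4\right) \left(-98\right) - \sqrt{-11383 - 3719}\right) + 2 \sqrt{3097}} = \sqrt{\left(392 - \sqrt{-15102}\right) + 2 \sqrt{3097}} = \sqrt{\left(392 - 3 i \sqrt{1678}\right) + 2 \sqrt{3097}} = \sqrt{392 + 2 \sqrt{3097} - 3 i \sqrt{1678}}$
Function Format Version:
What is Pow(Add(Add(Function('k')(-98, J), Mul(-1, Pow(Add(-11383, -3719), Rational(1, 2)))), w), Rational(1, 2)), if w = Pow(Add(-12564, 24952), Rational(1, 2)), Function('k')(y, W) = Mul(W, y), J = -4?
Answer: Pow(Add(392, Mul(2, Pow(3097, Rational(1, 2))), Mul(-3, I, Pow(1678, Rational(1, 2)))), Rational(1, 2)) ≈ Add(22.599, Mul(-2.7190, I))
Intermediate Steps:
w = Mul(2, Pow(3097, Rational(1, 2))) (w = Pow(12388, Rational(1, 2)) = Mul(2, Pow(3097, Rational(1, 2))) ≈ 111.30)
Pow(Add(Add(Function('k')(-98, J), Mul(-1, Pow(Add(-11383, -3719), Rational(1, 2)))), w), Rational(1, 2)) = Pow(Add(Add(Mul(-4, -98), Mul(-1, Pow(Add(-11383, -3719), Rational(1, 2)))), Mul(2, Pow(3097, Rational(1, 2)))), Rational(1, 2)) = Pow(Add(Add(392, Mul(-1, Pow(-15102, Rational(1, 2)))), Mul(2, Pow(3097, Rational(1, 2)))), Rational(1, 2)) = Pow(Add(Add(392, Mul(-1, Mul(3, I, Pow(1678, Rational(1, 2))))), Mul(2, Pow(3097, Rational(1, 2)))), Rational(1, 2)) = Pow(Add(Add(392, Mul(-3, I, Pow(1678, Rational(1, 2)))), Mul(2, Pow(3097, Rational(1, 2)))), Rational(1, 2)) = Pow(Add(392, Mul(2, Pow(3097, Rational(1, 2))), Mul(-3, I, Pow(1678, Rational(1, 2)))), Rational(1, 2))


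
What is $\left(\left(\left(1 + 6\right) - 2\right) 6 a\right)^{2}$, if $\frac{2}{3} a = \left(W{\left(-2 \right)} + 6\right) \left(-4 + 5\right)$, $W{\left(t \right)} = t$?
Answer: $32400$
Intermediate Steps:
$a = 6$ ($a = \frac{3 \left(-2 + 6\right) \left(-4 + 5\right)}{2} = \frac{3 \cdot 4 \cdot 1}{2} = \frac{3}{2} \cdot 4 = 6$)
$\left(\left(\left(1 + 6\right) - 2\right) 6 a\right)^{2} = \left(\left(\left(1 + 6\right) - 2\right) 6 \cdot 6\right)^{2} = \left(\left(7 - 2\right) 6 \cdot 6\right)^{2} = \left(5 \cdot 6 \cdot 6\right)^{2} = \left(30 \cdot 6\right)^{2} = 180^{2} = 32400$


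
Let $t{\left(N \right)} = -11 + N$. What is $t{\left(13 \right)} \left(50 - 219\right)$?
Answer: $-338$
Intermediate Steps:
$t{\left(13 \right)} \left(50 - 219\right) = \left(-11 + 13\right) \left(50 - 219\right) = 2 \left(-169\right) = -338$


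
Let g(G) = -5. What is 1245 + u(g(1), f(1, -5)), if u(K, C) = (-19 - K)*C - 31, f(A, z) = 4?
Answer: 1158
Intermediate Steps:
u(K, C) = -31 + C*(-19 - K) (u(K, C) = C*(-19 - K) - 31 = -31 + C*(-19 - K))
1245 + u(g(1), f(1, -5)) = 1245 + (-31 - 19*4 - 1*4*(-5)) = 1245 + (-31 - 76 + 20) = 1245 - 87 = 1158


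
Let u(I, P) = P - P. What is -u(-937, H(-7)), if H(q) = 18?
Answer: 0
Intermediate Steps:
u(I, P) = 0
-u(-937, H(-7)) = -1*0 = 0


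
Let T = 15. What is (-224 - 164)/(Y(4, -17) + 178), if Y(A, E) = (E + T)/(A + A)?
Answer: -1552/711 ≈ -2.1828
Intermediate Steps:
Y(A, E) = (15 + E)/(2*A) (Y(A, E) = (E + 15)/(A + A) = (15 + E)/((2*A)) = (15 + E)*(1/(2*A)) = (15 + E)/(2*A))
(-224 - 164)/(Y(4, -17) + 178) = (-224 - 164)/((½)*(15 - 17)/4 + 178) = -388/((½)*(¼)*(-2) + 178) = -388/(-¼ + 178) = -388/711/4 = -388*4/711 = -1552/711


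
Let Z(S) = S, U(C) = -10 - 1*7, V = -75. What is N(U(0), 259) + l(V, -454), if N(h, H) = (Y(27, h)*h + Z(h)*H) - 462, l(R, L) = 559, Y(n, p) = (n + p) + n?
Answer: -4935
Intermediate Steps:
Y(n, p) = p + 2*n
U(C) = -17 (U(C) = -10 - 7 = -17)
N(h, H) = -462 + H*h + h*(54 + h) (N(h, H) = ((h + 2*27)*h + h*H) - 462 = ((h + 54)*h + H*h) - 462 = ((54 + h)*h + H*h) - 462 = (h*(54 + h) + H*h) - 462 = (H*h + h*(54 + h)) - 462 = -462 + H*h + h*(54 + h))
N(U(0), 259) + l(V, -454) = (-462 + 259*(-17) - 17*(54 - 17)) + 559 = (-462 - 4403 - 17*37) + 559 = (-462 - 4403 - 629) + 559 = -5494 + 559 = -4935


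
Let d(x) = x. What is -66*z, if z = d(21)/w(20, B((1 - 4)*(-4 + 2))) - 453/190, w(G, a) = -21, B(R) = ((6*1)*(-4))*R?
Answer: 21219/95 ≈ 223.36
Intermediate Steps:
B(R) = -24*R (B(R) = (6*(-4))*R = -24*R)
z = -643/190 (z = 21/(-21) - 453/190 = 21*(-1/21) - 453*1/190 = -1 - 453/190 = -643/190 ≈ -3.3842)
-66*z = -66*(-643/190) = 21219/95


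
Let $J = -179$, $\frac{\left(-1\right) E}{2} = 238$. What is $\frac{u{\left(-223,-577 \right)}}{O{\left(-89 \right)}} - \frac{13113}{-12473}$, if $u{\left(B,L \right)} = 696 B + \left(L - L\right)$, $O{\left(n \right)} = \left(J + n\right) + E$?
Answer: $\frac{81069394}{386663} \approx 209.66$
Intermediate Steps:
$E = -476$ ($E = \left(-2\right) 238 = -476$)
$O{\left(n \right)} = -655 + n$ ($O{\left(n \right)} = \left(-179 + n\right) - 476 = -655 + n$)
$u{\left(B,L \right)} = 696 B$ ($u{\left(B,L \right)} = 696 B + 0 = 696 B$)
$\frac{u{\left(-223,-577 \right)}}{O{\left(-89 \right)}} - \frac{13113}{-12473} = \frac{696 \left(-223\right)}{-655 - 89} - \frac{13113}{-12473} = - \frac{155208}{-744} - - \frac{13113}{12473} = \left(-155208\right) \left(- \frac{1}{744}\right) + \frac{13113}{12473} = \frac{6467}{31} + \frac{13113}{12473} = \frac{81069394}{386663}$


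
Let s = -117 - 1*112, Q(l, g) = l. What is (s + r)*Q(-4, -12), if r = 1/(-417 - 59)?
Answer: 109005/119 ≈ 916.01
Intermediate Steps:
s = -229 (s = -117 - 112 = -229)
r = -1/476 (r = 1/(-476) = -1/476 ≈ -0.0021008)
(s + r)*Q(-4, -12) = (-229 - 1/476)*(-4) = -109005/476*(-4) = 109005/119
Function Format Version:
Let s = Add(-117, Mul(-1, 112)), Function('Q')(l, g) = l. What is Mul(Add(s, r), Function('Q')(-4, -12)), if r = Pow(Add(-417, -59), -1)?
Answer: Rational(109005, 119) ≈ 916.01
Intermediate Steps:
s = -229 (s = Add(-117, -112) = -229)
r = Rational(-1, 476) (r = Pow(-476, -1) = Rational(-1, 476) ≈ -0.0021008)
Mul(Add(s, r), Function('Q')(-4, -12)) = Mul(Add(-229, Rational(-1, 476)), -4) = Mul(Rational(-109005, 476), -4) = Rational(109005, 119)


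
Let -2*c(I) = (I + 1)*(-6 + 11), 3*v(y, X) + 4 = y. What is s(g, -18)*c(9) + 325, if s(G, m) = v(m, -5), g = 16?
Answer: 1525/3 ≈ 508.33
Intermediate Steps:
v(y, X) = -4/3 + y/3
s(G, m) = -4/3 + m/3
c(I) = -5/2 - 5*I/2 (c(I) = -(I + 1)*(-6 + 11)/2 = -(1 + I)*5/2 = -(5 + 5*I)/2 = -5/2 - 5*I/2)
s(g, -18)*c(9) + 325 = (-4/3 + (⅓)*(-18))*(-5/2 - 5/2*9) + 325 = (-4/3 - 6)*(-5/2 - 45/2) + 325 = -22/3*(-25) + 325 = 550/3 + 325 = 1525/3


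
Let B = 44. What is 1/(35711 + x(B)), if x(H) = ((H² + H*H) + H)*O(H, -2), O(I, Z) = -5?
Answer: 1/16131 ≈ 6.1992e-5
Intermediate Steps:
x(H) = -10*H² - 5*H (x(H) = ((H² + H*H) + H)*(-5) = ((H² + H²) + H)*(-5) = (2*H² + H)*(-5) = (H + 2*H²)*(-5) = -10*H² - 5*H)
1/(35711 + x(B)) = 1/(35711 - 5*44*(1 + 2*44)) = 1/(35711 - 5*44*(1 + 88)) = 1/(35711 - 5*44*89) = 1/(35711 - 19580) = 1/16131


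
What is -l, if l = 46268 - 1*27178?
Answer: -19090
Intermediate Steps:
l = 19090 (l = 46268 - 27178 = 19090)
-l = -1*19090 = -19090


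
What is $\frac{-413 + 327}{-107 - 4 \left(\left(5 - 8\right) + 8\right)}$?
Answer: $\frac{86}{127} \approx 0.67717$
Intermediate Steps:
$\frac{-413 + 327}{-107 - 4 \left(\left(5 - 8\right) + 8\right)} = - \frac{86}{-107 - 4 \left(\left(5 - 8\right) + 8\right)} = - \frac{86}{-107 - 4 \left(-3 + 8\right)} = - \frac{86}{-107 - 20} = - \frac{86}{-127} = \left(-86\right) \left(- \frac{1}{127}\right) = \frac{86}{127}$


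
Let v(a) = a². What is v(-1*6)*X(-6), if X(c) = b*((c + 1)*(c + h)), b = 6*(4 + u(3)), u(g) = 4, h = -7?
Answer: 112320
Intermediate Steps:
b = 48 (b = 6*(4 + 4) = 6*8 = 48)
X(c) = 48*(1 + c)*(-7 + c) (X(c) = 48*((c + 1)*(c - 7)) = 48*((1 + c)*(-7 + c)) = 48*(1 + c)*(-7 + c))
v(-1*6)*X(-6) = (-1*6)²*(-336 - 288*(-6) + 48*(-6)²) = (-6)²*(-336 + 1728 + 48*36) = 36*(-336 + 1728 + 1728) = 36*3120 = 112320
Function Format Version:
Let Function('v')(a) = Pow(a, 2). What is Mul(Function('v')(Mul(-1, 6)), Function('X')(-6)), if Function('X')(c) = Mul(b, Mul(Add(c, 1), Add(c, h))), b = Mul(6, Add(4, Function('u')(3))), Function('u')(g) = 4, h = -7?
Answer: 112320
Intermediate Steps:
b = 48 (b = Mul(6, Add(4, 4)) = Mul(6, 8) = 48)
Function('X')(c) = Mul(48, Add(1, c), Add(-7, c)) (Function('X')(c) = Mul(48, Mul(Add(c, 1), Add(c, -7))) = Mul(48, Mul(Add(1, c), Add(-7, c))) = Mul(48, Add(1, c), Add(-7, c)))
Mul(Function('v')(Mul(-1, 6)), Function('X')(-6)) = Mul(Pow(Mul(-1, 6), 2), Add(-336, Mul(-288, -6), Mul(48, Pow(-6, 2)))) = Mul(Pow(-6, 2), Add(-336, 1728, Mul(48, 36))) = Mul(36, Add(-336, 1728, 1728)) = Mul(36, 3120) = 112320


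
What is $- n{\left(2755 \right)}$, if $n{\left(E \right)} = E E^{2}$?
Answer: $-20910518875$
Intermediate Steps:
$n{\left(E \right)} = E^{3}$
$- n{\left(2755 \right)} = - 2755^{3} = \left(-1\right) 20910518875 = -20910518875$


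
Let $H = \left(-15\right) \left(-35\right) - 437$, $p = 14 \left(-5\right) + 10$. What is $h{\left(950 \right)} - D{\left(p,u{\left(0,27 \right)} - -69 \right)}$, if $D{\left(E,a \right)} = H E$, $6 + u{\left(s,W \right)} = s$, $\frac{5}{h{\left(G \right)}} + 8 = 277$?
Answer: $\frac{1420325}{269} \approx 5280.0$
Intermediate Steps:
$h{\left(G \right)} = \frac{5}{269}$ ($h{\left(G \right)} = \frac{5}{-8 + 277} = \frac{5}{269}$)
$p = -60$ ($p = -70 + 10 = -60$)
$u{\left(s,W \right)} = -6 + s$
$H = 88$ ($H = 525 - 437 = 88$)
$D{\left(E,a \right)} = 88 E$
$h{\left(950 \right)} - D{\left(p,u{\left(0,27 \right)} - -69 \right)} = \frac{5}{269} - 88 \left(-60\right) = \frac{5}{269} - -5280 = \frac{5}{269} + 5280 = \frac{1420325}{269}$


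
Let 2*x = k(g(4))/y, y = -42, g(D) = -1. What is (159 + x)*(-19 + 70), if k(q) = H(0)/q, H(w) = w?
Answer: 8109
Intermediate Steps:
k(q) = 0 (k(q) = 0/q = 0)
x = 0 (x = (0/(-42))/2 = (0*(-1/42))/2 = (1/2)*0 = 0)
(159 + x)*(-19 + 70) = (159 + 0)*(-19 + 70) = 159*51 = 8109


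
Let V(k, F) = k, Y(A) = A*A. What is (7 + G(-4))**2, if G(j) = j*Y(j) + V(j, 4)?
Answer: 3721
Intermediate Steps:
Y(A) = A**2
G(j) = j + j**3 (G(j) = j*j**2 + j = j**3 + j = j + j**3)
(7 + G(-4))**2 = (7 + (-4 + (-4)**3))**2 = (7 + (-4 - 64))**2 = (7 - 68)**2 = (-61)**2 = 3721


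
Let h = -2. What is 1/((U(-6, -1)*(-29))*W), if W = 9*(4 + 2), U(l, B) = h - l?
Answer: -1/6264 ≈ -0.00015964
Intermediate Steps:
U(l, B) = -2 - l
W = 54 (W = 9*6 = 54)
1/((U(-6, -1)*(-29))*W) = 1/(((-2 - 1*(-6))*(-29))*54) = 1/(((-2 + 6)*(-29))*54) = 1/((4*(-29))*54) = 1/(-116*54) = 1/(-6264) = -1/6264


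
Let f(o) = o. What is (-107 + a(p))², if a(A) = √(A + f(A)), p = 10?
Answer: 11469 - 428*√5 ≈ 10512.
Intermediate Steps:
a(A) = √2*√A (a(A) = √(A + A) = √(2*A) = √2*√A)
(-107 + a(p))² = (-107 + √2*√10)² = (-107 + 2*√5)²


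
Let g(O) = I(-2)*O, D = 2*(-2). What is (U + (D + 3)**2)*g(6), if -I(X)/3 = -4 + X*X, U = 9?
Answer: 0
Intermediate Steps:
I(X) = 12 - 3*X**2 (I(X) = -3*(-4 + X*X) = -3*(-4 + X**2) = 12 - 3*X**2)
D = -4
g(O) = 0 (g(O) = (12 - 3*(-2)**2)*O = (12 - 3*4)*O = (12 - 12)*O = 0*O = 0)
(U + (D + 3)**2)*g(6) = (9 + (-4 + 3)**2)*0 = (9 + (-1)**2)*0 = (9 + 1)*0 = 10*0 = 0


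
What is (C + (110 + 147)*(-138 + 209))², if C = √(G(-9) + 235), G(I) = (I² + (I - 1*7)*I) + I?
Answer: (18247 + √451)² ≈ 3.3373e+8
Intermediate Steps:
G(I) = I + I² + I*(-7 + I) (G(I) = (I² + (I - 7)*I) + I = (I² + (-7 + I)*I) + I = (I² + I*(-7 + I)) + I = I + I² + I*(-7 + I))
C = √451 (C = √(2*(-9)*(-3 - 9) + 235) = √(2*(-9)*(-12) + 235) = √(216 + 235) = √451 ≈ 21.237)
(C + (110 + 147)*(-138 + 209))² = (√451 + (110 + 147)*(-138 + 209))² = (√451 + 257*71)² = (√451 + 18247)² = (18247 + √451)²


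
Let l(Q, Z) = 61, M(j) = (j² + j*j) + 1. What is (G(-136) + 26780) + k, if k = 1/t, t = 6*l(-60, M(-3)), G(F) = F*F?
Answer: 16571017/366 ≈ 45276.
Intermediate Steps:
M(j) = 1 + 2*j² (M(j) = (j² + j²) + 1 = 2*j² + 1 = 1 + 2*j²)
G(F) = F²
t = 366 (t = 6*61 = 366)
k = 1/366 ≈ 0.0027322
(G(-136) + 26780) + k = ((-136)² + 26780) + 1/366 = (18496 + 26780) + 1/366 = 45276 + 1/366 = 16571017/366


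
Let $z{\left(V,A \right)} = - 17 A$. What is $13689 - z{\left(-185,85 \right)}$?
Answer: $15134$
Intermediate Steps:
$13689 - z{\left(-185,85 \right)} = 13689 - \left(-17\right) 85 = 13689 - -1445 = 13689 + 1445 = 15134$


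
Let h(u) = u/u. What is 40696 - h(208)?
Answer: 40695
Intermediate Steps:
h(u) = 1
40696 - h(208) = 40696 - 1*1 = 40696 - 1 = 40695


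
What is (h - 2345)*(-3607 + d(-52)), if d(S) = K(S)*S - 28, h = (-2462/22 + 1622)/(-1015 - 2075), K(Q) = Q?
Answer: 24740754297/11330 ≈ 2.1836e+6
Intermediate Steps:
h = -5537/11330 (h = (-2462*1/22 + 1622)/(-3090) = (-1231/11 + 1622)*(-1/3090) = (16611/11)*(-1/3090) = -5537/11330 ≈ -0.48870)
d(S) = -28 + S**2 (d(S) = S*S - 28 = S**2 - 28 = -28 + S**2)
(h - 2345)*(-3607 + d(-52)) = (-5537/11330 - 2345)*(-3607 + (-28 + (-52)**2)) = -26574387*(-3607 + (-28 + 2704))/11330 = -26574387*(-3607 + 2676)/11330 = -26574387/11330*(-931) = 24740754297/11330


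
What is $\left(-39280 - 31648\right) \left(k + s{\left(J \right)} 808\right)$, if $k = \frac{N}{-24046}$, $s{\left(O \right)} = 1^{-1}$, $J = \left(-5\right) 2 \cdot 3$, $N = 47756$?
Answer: $- \frac{62485672288}{1093} \approx -5.7169 \cdot 10^{7}$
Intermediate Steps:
$J = -30$ ($J = \left(-10\right) 3 = -30$)
$s{\left(O \right)} = 1$
$k = - \frac{23878}{12023}$ ($k = \frac{47756}{-24046} = 47756 \left(- \frac{1}{24046}\right) = - \frac{23878}{12023} \approx -1.986$)
$\left(-39280 - 31648\right) \left(k + s{\left(J \right)} 808\right) = \left(-39280 - 31648\right) \left(- \frac{23878}{12023} + 1 \cdot 808\right) = - 70928 \left(- \frac{23878}{12023} + 808\right) = \left(-70928\right) \frac{9690706}{12023} = - \frac{62485672288}{1093}$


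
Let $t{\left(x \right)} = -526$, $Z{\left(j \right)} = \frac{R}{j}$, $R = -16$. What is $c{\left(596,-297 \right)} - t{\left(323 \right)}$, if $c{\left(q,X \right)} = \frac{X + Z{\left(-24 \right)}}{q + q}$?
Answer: $\frac{1880087}{3576} \approx 525.75$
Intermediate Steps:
$Z{\left(j \right)} = - \frac{16}{j}$
$c{\left(q,X \right)} = \frac{\frac{2}{3} + X}{2 q}$ ($c{\left(q,X \right)} = \frac{X - \frac{16}{-24}}{q + q} = \frac{X - - \frac{2}{3}}{2 q} = \left(X + \frac{2}{3}\right) \frac{1}{2 q} = \left(\frac{2}{3} + X\right) \frac{1}{2 q} = \frac{\frac{2}{3} + X}{2 q}$)
$c{\left(596,-297 \right)} - t{\left(323 \right)} = \frac{2 + 3 \left(-297\right)}{6 \cdot 596} - -526 = \frac{1}{6} \cdot \frac{1}{596} \left(2 - 891\right) + 526 = \frac{1}{6} \cdot \frac{1}{596} \left(-889\right) + 526 = - \frac{889}{3576} + 526 = \frac{1880087}{3576}$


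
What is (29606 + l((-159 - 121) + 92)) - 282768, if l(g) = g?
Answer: -253350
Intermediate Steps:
(29606 + l((-159 - 121) + 92)) - 282768 = (29606 + ((-159 - 121) + 92)) - 282768 = (29606 + (-280 + 92)) - 282768 = (29606 - 188) - 282768 = 29418 - 282768 = -253350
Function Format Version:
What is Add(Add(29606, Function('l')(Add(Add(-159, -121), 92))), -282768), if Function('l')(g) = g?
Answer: -253350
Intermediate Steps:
Add(Add(29606, Function('l')(Add(Add(-159, -121), 92))), -282768) = Add(Add(29606, Add(Add(-159, -121), 92)), -282768) = Add(Add(29606, Add(-280, 92)), -282768) = Add(Add(29606, -188), -282768) = Add(29418, -282768) = -253350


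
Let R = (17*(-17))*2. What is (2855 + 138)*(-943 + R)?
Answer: -4552353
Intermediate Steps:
R = -578 (R = -289*2 = -578)
(2855 + 138)*(-943 + R) = (2855 + 138)*(-943 - 578) = 2993*(-1521) = -4552353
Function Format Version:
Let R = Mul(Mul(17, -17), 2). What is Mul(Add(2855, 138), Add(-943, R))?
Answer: -4552353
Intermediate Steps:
R = -578 (R = Mul(-289, 2) = -578)
Mul(Add(2855, 138), Add(-943, R)) = Mul(Add(2855, 138), Add(-943, -578)) = Mul(2993, -1521) = -4552353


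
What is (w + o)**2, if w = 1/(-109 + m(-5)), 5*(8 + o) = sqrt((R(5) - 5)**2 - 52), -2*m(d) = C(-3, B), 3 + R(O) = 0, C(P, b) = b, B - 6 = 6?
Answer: 854589/13225 - 3684*sqrt(3)/575 ≈ 53.522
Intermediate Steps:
B = 12 (B = 6 + 6 = 12)
R(O) = -3 (R(O) = -3 + 0 = -3)
m(d) = -6 (m(d) = -1/2*12 = -6)
o = -8 + 2*sqrt(3)/5 (o = -8 + sqrt((-3 - 5)**2 - 52)/5 = -8 + sqrt((-8)**2 - 52)/5 = -8 + sqrt(64 - 52)/5 = -8 + sqrt(12)/5 = -8 + (2*sqrt(3))/5 = -8 + 2*sqrt(3)/5 ≈ -7.3072)
w = -1/115 (w = 1/(-109 - 6) = 1/(-115) = -1/115 ≈ -0.0086956)
(w + o)**2 = (-1/115 + (-8 + 2*sqrt(3)/5))**2 = (-921/115 + 2*sqrt(3)/5)**2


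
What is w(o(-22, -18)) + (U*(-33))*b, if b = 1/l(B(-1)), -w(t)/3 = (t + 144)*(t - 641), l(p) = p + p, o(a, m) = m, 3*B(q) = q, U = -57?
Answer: 492561/2 ≈ 2.4628e+5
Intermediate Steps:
B(q) = q/3
l(p) = 2*p
w(t) = -3*(-641 + t)*(144 + t) (w(t) = -3*(t + 144)*(t - 641) = -3*(144 + t)*(-641 + t) = -3*(-641 + t)*(144 + t))
b = -3/2 (b = 1/(2*((⅓)*(-1))) = 1/(2*(-⅓)) = 1/(-⅔) = -3/2 ≈ -1.5000)
w(o(-22, -18)) + (U*(-33))*b = (276912 - 3*(-18)² + 1491*(-18)) - 57*(-33)*(-3/2) = (276912 - 3*324 - 26838) + 1881*(-3/2) = (276912 - 972 - 26838) - 5643/2 = 249102 - 5643/2 = 492561/2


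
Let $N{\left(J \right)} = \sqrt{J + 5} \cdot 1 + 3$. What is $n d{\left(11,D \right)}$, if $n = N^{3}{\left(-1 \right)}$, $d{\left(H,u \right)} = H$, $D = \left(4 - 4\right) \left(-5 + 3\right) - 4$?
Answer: $1375$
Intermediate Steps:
$D = -4$ ($D = 0 \left(-2\right) - 4 = 0 - 4 = -4$)
$N{\left(J \right)} = 3 + \sqrt{5 + J}$ ($N{\left(J \right)} = \sqrt{5 + J} 1 + 3 = \sqrt{5 + J} + 3 = 3 + \sqrt{5 + J}$)
$n = 125$ ($n = \left(3 + \sqrt{5 - 1}\right)^{3} = \left(3 + \sqrt{4}\right)^{3} = \left(3 + 2\right)^{3} = 5^{3} = 125$)
$n d{\left(11,D \right)} = 125 \cdot 11 = 1375$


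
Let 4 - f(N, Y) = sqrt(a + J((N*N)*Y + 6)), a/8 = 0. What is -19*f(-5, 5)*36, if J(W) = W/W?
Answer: -2052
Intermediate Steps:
a = 0 (a = 8*0 = 0)
J(W) = 1
f(N, Y) = 3 (f(N, Y) = 4 - sqrt(0 + 1) = 4 - sqrt(1) = 4 - 1*1 = 4 - 1 = 3)
-19*f(-5, 5)*36 = -19*3*36 = -57*36 = -2052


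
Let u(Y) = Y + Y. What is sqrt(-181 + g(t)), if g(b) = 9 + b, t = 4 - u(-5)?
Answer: I*sqrt(158) ≈ 12.57*I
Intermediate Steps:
u(Y) = 2*Y
t = 14 (t = 4 - 2*(-5) = 4 - 1*(-10) = 4 + 10 = 14)
sqrt(-181 + g(t)) = sqrt(-181 + (9 + 14)) = sqrt(-181 + 23) = sqrt(-158) = I*sqrt(158)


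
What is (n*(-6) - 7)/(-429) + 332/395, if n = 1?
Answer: 11351/13035 ≈ 0.87081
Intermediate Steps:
(n*(-6) - 7)/(-429) + 332/395 = (1*(-6) - 7)/(-429) + 332/395 = (-6 - 7)*(-1/429) + 332*(1/395) = -13*(-1/429) + 332/395 = 1/33 + 332/395 = 11351/13035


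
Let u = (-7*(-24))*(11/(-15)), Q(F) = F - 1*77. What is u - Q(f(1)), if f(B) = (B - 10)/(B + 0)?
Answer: -186/5 ≈ -37.200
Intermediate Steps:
f(B) = (-10 + B)/B
Q(F) = -77 + F (Q(F) = F - 77 = -77 + F)
u = -616/5 (u = 168*(11*(-1/15)) = 168*(-11/15) = -616/5 ≈ -123.20)
u - Q(f(1)) = -616/5 - (-77 + (-10 + 1)/1) = -616/5 - (-77 + 1*(-9)) = -616/5 - (-77 - 9) = -616/5 - 1*(-86) = -616/5 + 86 = -186/5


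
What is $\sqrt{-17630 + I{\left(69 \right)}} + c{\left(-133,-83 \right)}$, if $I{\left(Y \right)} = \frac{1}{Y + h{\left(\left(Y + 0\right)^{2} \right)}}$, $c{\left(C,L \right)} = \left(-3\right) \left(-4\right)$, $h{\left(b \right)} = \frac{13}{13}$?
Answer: $12 + \frac{i \sqrt{86386930}}{70} \approx 12.0 + 132.78 i$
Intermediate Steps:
$h{\left(b \right)} = 1$ ($h{\left(b \right)} = 13 \cdot \frac{1}{13} = 1$)
$c{\left(C,L \right)} = 12$
$I{\left(Y \right)} = \frac{1}{1 + Y}$ ($I{\left(Y \right)} = \frac{1}{Y + 1} = \frac{1}{1 + Y}$)
$\sqrt{-17630 + I{\left(69 \right)}} + c{\left(-133,-83 \right)} = \sqrt{-17630 + \frac{1}{1 + 69}} + 12 = \sqrt{-17630 + \frac{1}{70}} + 12 = \sqrt{- \frac{1234099}{70}} + 12 = \frac{i \sqrt{86386930}}{70} + 12 = 12 + \frac{i \sqrt{86386930}}{70}$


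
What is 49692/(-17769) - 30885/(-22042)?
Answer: -182171833/130554766 ≈ -1.3954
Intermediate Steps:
49692/(-17769) - 30885/(-22042) = 49692*(-1/17769) - 30885*(-1/22042) = -16564/5923 + 30885/22042 = -182171833/130554766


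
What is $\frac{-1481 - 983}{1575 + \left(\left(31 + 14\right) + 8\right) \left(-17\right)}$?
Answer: $- \frac{1232}{337} \approx -3.6558$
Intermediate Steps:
$\frac{-1481 - 983}{1575 + \left(\left(31 + 14\right) + 8\right) \left(-17\right)} = - \frac{2464}{1575 + \left(45 + 8\right) \left(-17\right)} = - \frac{2464}{1575 + 53 \left(-17\right)} = - \frac{2464}{1575 - 901} = - \frac{2464}{674} = \left(-2464\right) \frac{1}{674} = - \frac{1232}{337}$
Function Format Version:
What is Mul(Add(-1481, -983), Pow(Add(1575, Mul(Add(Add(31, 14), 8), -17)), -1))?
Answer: Rational(-1232, 337) ≈ -3.6558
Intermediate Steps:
Mul(Add(-1481, -983), Pow(Add(1575, Mul(Add(Add(31, 14), 8), -17)), -1)) = Mul(-2464, Pow(Add(1575, Mul(Add(45, 8), -17)), -1)) = Mul(-2464, Pow(Add(1575, Mul(53, -17)), -1)) = Mul(-2464, Pow(Add(1575, -901), -1)) = Mul(-2464, Pow(674, -1)) = Mul(-2464, Rational(1, 674)) = Rational(-1232, 337)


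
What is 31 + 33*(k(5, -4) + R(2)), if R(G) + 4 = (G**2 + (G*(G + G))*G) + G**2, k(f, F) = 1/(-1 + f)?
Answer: 2797/4 ≈ 699.25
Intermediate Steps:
R(G) = -4 + 2*G**2 + 2*G**3 (R(G) = -4 + ((G**2 + (G*(G + G))*G) + G**2) = -4 + ((G**2 + (G*(2*G))*G) + G**2) = -4 + ((G**2 + (2*G**2)*G) + G**2) = -4 + ((G**2 + 2*G**3) + G**2) = -4 + (2*G**2 + 2*G**3) = -4 + 2*G**2 + 2*G**3)
31 + 33*(k(5, -4) + R(2)) = 31 + 33*(1/(-1 + 5) + (-4 + 2*2**2 + 2*2**3)) = 31 + 33*(1/4 + (-4 + 2*4 + 2*8)) = 31 + 33*(1/4 + (-4 + 8 + 16)) = 31 + 33*(1/4 + 20) = 31 + 33*(81/4) = 31 + 2673/4 = 2797/4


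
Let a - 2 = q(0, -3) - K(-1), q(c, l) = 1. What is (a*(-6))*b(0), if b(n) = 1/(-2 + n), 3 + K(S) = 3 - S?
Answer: 6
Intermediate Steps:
K(S) = -S (K(S) = -3 + (3 - S) = -S)
a = 2 (a = 2 + (1 - (-1)*(-1)) = 2 + (1 - 1*1) = 2 + (1 - 1) = 2 + 0 = 2)
(a*(-6))*b(0) = (2*(-6))/(-2 + 0) = -12/(-2) = -12*(-½) = 6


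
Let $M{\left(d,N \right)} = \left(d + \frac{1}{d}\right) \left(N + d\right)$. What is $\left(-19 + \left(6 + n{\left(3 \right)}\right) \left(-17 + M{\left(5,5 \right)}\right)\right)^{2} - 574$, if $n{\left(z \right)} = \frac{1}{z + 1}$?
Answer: $\frac{629217}{16} \approx 39326.0$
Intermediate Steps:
$n{\left(z \right)} = \frac{1}{1 + z}$
$M{\left(d,N \right)} = \left(N + d\right) \left(d + \frac{1}{d}\right)$
$\left(-19 + \left(6 + n{\left(3 \right)}\right) \left(-17 + M{\left(5,5 \right)}\right)\right)^{2} - 574 = \left(-19 + \left(6 + \frac{1}{1 + 3}\right) \left(-17 + \left(1 + 5^{2} + 5 \cdot 5 + \frac{5}{5}\right)\right)\right)^{2} - 574 = \left(-19 + \left(6 + \frac{1}{4}\right) \left(-17 + \left(1 + 25 + 25 + 5 \cdot \frac{1}{5}\right)\right)\right)^{2} - 574 = \left(-19 + \left(6 + \frac{1}{4}\right) \left(-17 + \left(1 + 25 + 25 + 1\right)\right)\right)^{2} - 574 = \left(-19 + \frac{25 \left(-17 + 52\right)}{4}\right)^{2} - 574 = \left(-19 + \frac{25}{4} \cdot 35\right)^{2} - 574 = \left(-19 + \frac{875}{4}\right)^{2} - 574 = \left(\frac{799}{4}\right)^{2} - 574 = \frac{638401}{16} - 574 = \frac{629217}{16}$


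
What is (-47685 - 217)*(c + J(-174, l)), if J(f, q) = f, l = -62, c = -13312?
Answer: 646006372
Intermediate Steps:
(-47685 - 217)*(c + J(-174, l)) = (-47685 - 217)*(-13312 - 174) = -47902*(-13486) = 646006372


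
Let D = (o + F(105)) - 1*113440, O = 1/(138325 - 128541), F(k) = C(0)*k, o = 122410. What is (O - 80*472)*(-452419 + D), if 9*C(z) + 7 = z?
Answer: 61447377077836/3669 ≈ 1.6748e+10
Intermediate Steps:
C(z) = -7/9 + z/9
F(k) = -7*k/9 (F(k) = (-7/9 + (⅑)*0)*k = (-7/9 + 0)*k = -7*k/9)
O = 1/9784 ≈ 0.00010221
D = 26665/3 (D = (122410 - 7/9*105) - 1*113440 = (122410 - 245/3) - 113440 = 366985/3 - 113440 = 26665/3 ≈ 8888.3)
(O - 80*472)*(-452419 + D) = (1/9784 - 80*472)*(-452419 + 26665/3) = (1/9784 - 37760)*(-1330592/3) = -369443839/9784*(-1330592/3) = 61447377077836/3669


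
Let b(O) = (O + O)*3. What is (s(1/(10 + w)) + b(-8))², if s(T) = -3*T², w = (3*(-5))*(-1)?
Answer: 900180009/390625 ≈ 2304.5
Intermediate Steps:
w = 15 (w = -15*(-1) = 15)
b(O) = 6*O (b(O) = (2*O)*3 = 6*O)
(s(1/(10 + w)) + b(-8))² = (-3/(10 + 15)² + 6*(-8))² = (-3*(1/25)² - 48)² = (-3*1/625 - 48)² = (-3/625 - 48)² = (-30003/625)² = 900180009/390625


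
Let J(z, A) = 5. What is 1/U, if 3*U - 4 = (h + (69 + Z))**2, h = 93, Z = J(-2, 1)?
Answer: 3/27893 ≈ 0.00010755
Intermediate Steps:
Z = 5
U = 27893/3 (U = 4/3 + (93 + (69 + 5))**2/3 = 4/3 + (93 + 74)**2/3 = 4/3 + (1/3)*167**2 = 4/3 + (1/3)*27889 = 4/3 + 27889/3 = 27893/3 ≈ 9297.7)
1/U = 1/(27893/3) = 3/27893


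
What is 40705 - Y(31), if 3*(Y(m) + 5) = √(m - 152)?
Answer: 40710 - 11*I/3 ≈ 40710.0 - 3.6667*I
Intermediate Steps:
Y(m) = -5 + √(-152 + m)/3 (Y(m) = -5 + √(m - 152)/3 = -5 + √(-152 + m)/3)
40705 - Y(31) = 40705 - (-5 + √(-152 + 31)/3) = 40705 - (-5 + √(-121)/3) = 40705 - (-5 + (11*I)/3) = 40705 - (-5 + 11*I/3) = 40705 + (5 - 11*I/3) = 40710 - 11*I/3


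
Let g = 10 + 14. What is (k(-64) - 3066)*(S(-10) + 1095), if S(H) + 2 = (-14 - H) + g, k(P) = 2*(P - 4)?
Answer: -3563826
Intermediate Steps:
k(P) = -8 + 2*P (k(P) = 2*(-4 + P) = -8 + 2*P)
g = 24
S(H) = 8 - H (S(H) = -2 + ((-14 - H) + 24) = -2 + (10 - H) = 8 - H)
(k(-64) - 3066)*(S(-10) + 1095) = ((-8 + 2*(-64)) - 3066)*((8 - 1*(-10)) + 1095) = ((-8 - 128) - 3066)*((8 + 10) + 1095) = (-136 - 3066)*(18 + 1095) = -3202*1113 = -3563826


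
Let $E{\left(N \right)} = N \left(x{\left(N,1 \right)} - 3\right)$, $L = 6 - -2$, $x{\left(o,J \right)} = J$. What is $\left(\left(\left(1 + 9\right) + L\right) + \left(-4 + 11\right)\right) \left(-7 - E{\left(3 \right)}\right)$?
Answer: $-25$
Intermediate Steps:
$L = 8$ ($L = 6 + 2 = 8$)
$E{\left(N \right)} = - 2 N$ ($E{\left(N \right)} = N \left(1 - 3\right) = N \left(-2\right) = - 2 N$)
$\left(\left(\left(1 + 9\right) + L\right) + \left(-4 + 11\right)\right) \left(-7 - E{\left(3 \right)}\right) = \left(\left(\left(1 + 9\right) + 8\right) + \left(-4 + 11\right)\right) \left(-7 - \left(-2\right) 3\right) = \left(\left(10 + 8\right) + 7\right) \left(-7 - -6\right) = \left(18 + 7\right) \left(-7 + 6\right) = 25 \left(-1\right) = -25$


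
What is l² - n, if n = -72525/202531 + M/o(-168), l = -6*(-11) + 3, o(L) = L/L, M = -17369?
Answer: 4482083555/202531 ≈ 22130.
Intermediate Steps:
o(L) = 1
l = 69 (l = 66 + 3 = 69)
n = -3517833464/202531 (n = -72525/202531 - 17369/1 = -72525*1/202531 - 17369*1 = -72525/202531 - 17369 = -3517833464/202531 ≈ -17369.)
l² - n = 69² - 1*(-3517833464/202531) = 4761 + 3517833464/202531 = 4482083555/202531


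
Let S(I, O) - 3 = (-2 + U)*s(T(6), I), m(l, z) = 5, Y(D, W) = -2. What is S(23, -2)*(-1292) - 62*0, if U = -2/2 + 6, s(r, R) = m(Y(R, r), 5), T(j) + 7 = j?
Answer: -23256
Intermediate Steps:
T(j) = -7 + j
s(r, R) = 5
U = 5 (U = -2*½ + 6 = -1 + 6 = 5)
S(I, O) = 18 (S(I, O) = 3 + (-2 + 5)*5 = 3 + 3*5 = 3 + 15 = 18)
S(23, -2)*(-1292) - 62*0 = 18*(-1292) - 62*0 = -23256 + 0 = -23256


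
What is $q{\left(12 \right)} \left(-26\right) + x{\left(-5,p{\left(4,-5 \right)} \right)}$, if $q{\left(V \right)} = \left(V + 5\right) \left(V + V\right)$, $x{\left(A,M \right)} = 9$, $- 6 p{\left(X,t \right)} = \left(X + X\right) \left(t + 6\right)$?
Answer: $-10599$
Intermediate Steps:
$p{\left(X,t \right)} = - \frac{X \left(6 + t\right)}{3}$ ($p{\left(X,t \right)} = - \frac{\left(X + X\right) \left(t + 6\right)}{6} = - \frac{2 X \left(6 + t\right)}{6} = - \frac{X \left(6 + t\right)}{3}$)
$q{\left(V \right)} = 2 V \left(5 + V\right)$ ($q{\left(V \right)} = \left(5 + V\right) 2 V = 2 V \left(5 + V\right)$)
$q{\left(12 \right)} \left(-26\right) + x{\left(-5,p{\left(4,-5 \right)} \right)} = 2 \cdot 12 \left(5 + 12\right) \left(-26\right) + 9 = 2 \cdot 12 \cdot 17 \left(-26\right) + 9 = 408 \left(-26\right) + 9 = -10608 + 9 = -10599$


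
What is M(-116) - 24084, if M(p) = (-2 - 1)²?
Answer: -24075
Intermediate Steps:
M(p) = 9 (M(p) = (-3)² = 9)
M(-116) - 24084 = 9 - 24084 = -24075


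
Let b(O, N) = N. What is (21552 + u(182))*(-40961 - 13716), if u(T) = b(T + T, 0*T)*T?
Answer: -1178398704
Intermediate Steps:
u(T) = 0 (u(T) = (0*T)*T = 0*T = 0)
(21552 + u(182))*(-40961 - 13716) = (21552 + 0)*(-40961 - 13716) = 21552*(-54677) = -1178398704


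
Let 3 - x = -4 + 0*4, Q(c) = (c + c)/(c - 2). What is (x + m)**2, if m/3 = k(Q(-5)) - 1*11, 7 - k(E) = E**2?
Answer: 297025/2401 ≈ 123.71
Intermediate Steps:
Q(c) = 2*c/(-2 + c) (Q(c) = (2*c)/(-2 + c) = 2*c/(-2 + c))
x = 7 (x = 3 - (-4 + 0*4) = 3 - (-4 + 0) = 3 - 1*(-4) = 3 + 4 = 7)
k(E) = 7 - E**2
m = -888/49 (m = 3*((7 - (2*(-5)/(-2 - 5))**2) - 1*11) = 3*((7 - (2*(-5)/(-7))**2) - 11) = 3*((7 - (2*(-5)*(-1/7))**2) - 11) = 3*((7 - (10/7)**2) - 11) = 3*((7 - 1*100/49) - 11) = 3*((7 - 100/49) - 11) = 3*(243/49 - 11) = 3*(-296/49) = -888/49 ≈ -18.122)
(x + m)**2 = (7 - 888/49)**2 = (-545/49)**2 = 297025/2401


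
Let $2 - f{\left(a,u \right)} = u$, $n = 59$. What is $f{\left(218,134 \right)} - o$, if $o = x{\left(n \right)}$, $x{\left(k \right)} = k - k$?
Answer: $-132$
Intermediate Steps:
$f{\left(a,u \right)} = 2 - u$
$x{\left(k \right)} = 0$
$o = 0$
$f{\left(218,134 \right)} - o = \left(2 - 134\right) - 0 = \left(2 - 134\right) + 0 = -132 + 0 = -132$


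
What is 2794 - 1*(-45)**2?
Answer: 769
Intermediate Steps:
2794 - 1*(-45)**2 = 2794 - 1*2025 = 2794 - 2025 = 769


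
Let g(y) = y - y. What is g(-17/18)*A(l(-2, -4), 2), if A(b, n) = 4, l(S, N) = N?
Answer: 0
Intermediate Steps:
g(y) = 0
g(-17/18)*A(l(-2, -4), 2) = 0*4 = 0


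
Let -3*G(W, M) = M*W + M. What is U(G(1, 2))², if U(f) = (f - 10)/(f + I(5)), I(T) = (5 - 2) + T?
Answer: 289/100 ≈ 2.8900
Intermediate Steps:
I(T) = 3 + T
G(W, M) = -M/3 - M*W/3 (G(W, M) = -(M*W + M)/3 = -(M + M*W)/3 = -M/3 - M*W/3)
U(f) = (-10 + f)/(8 + f) (U(f) = (f - 10)/(f + (3 + 5)) = (-10 + f)/(f + 8) = (-10 + f)/(8 + f))
U(G(1, 2))² = ((-10 - ⅓*2*(1 + 1))/(8 - ⅓*2*(1 + 1)))² = ((-10 - ⅓*2*2)/(8 - ⅓*2*2))² = ((-10 - 4/3)/(8 - 4/3))² = (-34/3/(20/3))² = ((3/20)*(-34/3))² = (-17/10)² = 289/100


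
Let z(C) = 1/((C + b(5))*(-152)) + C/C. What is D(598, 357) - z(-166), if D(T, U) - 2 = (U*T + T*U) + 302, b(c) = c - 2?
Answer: 10586165399/24776 ≈ 4.2728e+5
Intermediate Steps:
b(c) = -2 + c
D(T, U) = 304 + 2*T*U (D(T, U) = 2 + ((U*T + T*U) + 302) = 2 + ((T*U + T*U) + 302) = 2 + (2*T*U + 302) = 2 + (302 + 2*T*U) = 304 + 2*T*U)
z(C) = 1 - 1/(152*(3 + C)) (z(C) = 1/((C + (-2 + 5))*(-152)) + C/C = -1/152/(C + 3) + 1 = -1/152/(3 + C) + 1 = -1/(152*(3 + C)) + 1 = 1 - 1/(152*(3 + C)))
D(598, 357) - z(-166) = (304 + 2*598*357) - (455/152 - 166)/(3 - 166) = (304 + 426972) - (-24777)/((-163)*152) = 427276 - (-1)*(-24777)/(163*152) = 427276 - 1*24777/24776 = 427276 - 24777/24776 = 10586165399/24776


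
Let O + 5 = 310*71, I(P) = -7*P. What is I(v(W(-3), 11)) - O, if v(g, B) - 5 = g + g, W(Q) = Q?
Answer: -21998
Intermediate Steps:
v(g, B) = 5 + 2*g (v(g, B) = 5 + (g + g) = 5 + 2*g)
O = 22005 (O = -5 + 310*71 = -5 + 22010 = 22005)
I(v(W(-3), 11)) - O = -7*(5 + 2*(-3)) - 1*22005 = -7*(5 - 6) - 22005 = -7*(-1) - 22005 = 7 - 22005 = -21998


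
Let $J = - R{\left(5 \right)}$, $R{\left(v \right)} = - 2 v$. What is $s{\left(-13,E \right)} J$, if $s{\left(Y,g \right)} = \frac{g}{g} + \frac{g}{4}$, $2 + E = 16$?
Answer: $45$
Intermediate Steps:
$E = 14$ ($E = -2 + 16 = 14$)
$s{\left(Y,g \right)} = 1 + \frac{g}{4}$ ($s{\left(Y,g \right)} = 1 + g \frac{1}{4} = 1 + \frac{g}{4}$)
$J = 10$ ($J = - \left(-2\right) 5 = \left(-1\right) \left(-10\right) = 10$)
$s{\left(-13,E \right)} J = \left(1 + \frac{1}{4} \cdot 14\right) 10 = \left(1 + \frac{7}{2}\right) 10 = \frac{9}{2} \cdot 10 = 45$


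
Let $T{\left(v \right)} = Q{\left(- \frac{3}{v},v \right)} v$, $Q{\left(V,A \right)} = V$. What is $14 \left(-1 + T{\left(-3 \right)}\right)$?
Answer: $-56$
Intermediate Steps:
$T{\left(v \right)} = -3$ ($T{\left(v \right)} = - \frac{3}{v} v = -3$)
$14 \left(-1 + T{\left(-3 \right)}\right) = 14 \left(-1 - 3\right) = 14 \left(-4\right) = -56$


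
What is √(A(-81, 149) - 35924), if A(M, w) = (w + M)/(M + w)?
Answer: I*√35923 ≈ 189.53*I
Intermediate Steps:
A(M, w) = 1 (A(M, w) = (M + w)/(M + w) = 1)
√(A(-81, 149) - 35924) = √(1 - 35924) = √(-35923) = I*√35923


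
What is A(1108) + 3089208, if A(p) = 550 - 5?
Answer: 3089753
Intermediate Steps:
A(p) = 545
A(1108) + 3089208 = 545 + 3089208 = 3089753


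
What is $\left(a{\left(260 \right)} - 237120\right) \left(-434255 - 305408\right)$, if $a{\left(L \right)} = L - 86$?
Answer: $175260189198$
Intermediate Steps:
$a{\left(L \right)} = -86 + L$ ($a{\left(L \right)} = L - 86 = -86 + L$)
$\left(a{\left(260 \right)} - 237120\right) \left(-434255 - 305408\right) = \left(\left(-86 + 260\right) - 237120\right) \left(-434255 - 305408\right) = \left(174 - 237120\right) \left(-739663\right) = \left(-236946\right) \left(-739663\right) = 175260189198$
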